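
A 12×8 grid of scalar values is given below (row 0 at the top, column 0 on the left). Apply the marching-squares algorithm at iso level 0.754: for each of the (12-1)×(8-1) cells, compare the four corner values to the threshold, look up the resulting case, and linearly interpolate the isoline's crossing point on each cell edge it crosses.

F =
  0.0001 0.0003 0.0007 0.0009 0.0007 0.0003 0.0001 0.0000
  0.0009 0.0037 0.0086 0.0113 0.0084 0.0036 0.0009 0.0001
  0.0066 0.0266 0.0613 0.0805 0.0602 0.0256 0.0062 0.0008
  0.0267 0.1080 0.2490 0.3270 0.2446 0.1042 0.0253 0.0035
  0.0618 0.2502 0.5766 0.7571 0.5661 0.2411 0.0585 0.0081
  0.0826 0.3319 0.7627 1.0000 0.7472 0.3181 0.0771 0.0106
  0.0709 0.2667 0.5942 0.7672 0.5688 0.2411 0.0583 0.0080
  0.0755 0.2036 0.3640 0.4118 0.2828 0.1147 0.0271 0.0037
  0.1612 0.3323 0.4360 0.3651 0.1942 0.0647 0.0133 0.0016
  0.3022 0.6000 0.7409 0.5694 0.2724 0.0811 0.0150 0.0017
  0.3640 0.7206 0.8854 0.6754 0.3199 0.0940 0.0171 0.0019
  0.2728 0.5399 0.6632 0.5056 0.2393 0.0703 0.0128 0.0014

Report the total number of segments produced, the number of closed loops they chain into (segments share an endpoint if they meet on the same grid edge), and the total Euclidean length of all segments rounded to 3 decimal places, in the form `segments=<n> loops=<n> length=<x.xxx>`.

cell (3,2): code 0100 → (3.993,3.000)–(4.000,2.983)
cell (3,3): code 1000 → (4.000,3.016)–(3.993,3.000)
cell (4,1): code 0100 → (4.953,2.000)–(5.000,1.980)
cell (4,2): code 1110 → (4.000,2.983)–(4.953,2.000)
cell (4,3): code 1001 → (5.000,3.973)–(4.000,3.016)
cell (5,1): code 0010 → (5.000,1.980)–(5.052,2.000)
cell (5,2): code 0111 → (5.052,2.000)–(6.000,2.924)
cell (5,3): code 1001 → (6.000,3.067)–(5.000,3.973)
cell (6,2): code 0010 → (6.000,2.924)–(6.037,3.000)
cell (6,3): code 0001 → (6.037,3.000)–(6.000,3.067)
cell (9,1): code 0100 → (9.091,2.000)–(10.000,1.203)
cell (9,2): code 1000 → (10.000,2.626)–(9.091,2.000)
cell (10,1): code 0010 → (10.000,1.203)–(10.591,2.000)
cell (10,2): code 0001 → (10.591,2.000)–(10.000,2.626)
total: 14 segments, chained into 2 closed loop(s), length Σ = 9.897520

segments=14 loops=2 length=9.898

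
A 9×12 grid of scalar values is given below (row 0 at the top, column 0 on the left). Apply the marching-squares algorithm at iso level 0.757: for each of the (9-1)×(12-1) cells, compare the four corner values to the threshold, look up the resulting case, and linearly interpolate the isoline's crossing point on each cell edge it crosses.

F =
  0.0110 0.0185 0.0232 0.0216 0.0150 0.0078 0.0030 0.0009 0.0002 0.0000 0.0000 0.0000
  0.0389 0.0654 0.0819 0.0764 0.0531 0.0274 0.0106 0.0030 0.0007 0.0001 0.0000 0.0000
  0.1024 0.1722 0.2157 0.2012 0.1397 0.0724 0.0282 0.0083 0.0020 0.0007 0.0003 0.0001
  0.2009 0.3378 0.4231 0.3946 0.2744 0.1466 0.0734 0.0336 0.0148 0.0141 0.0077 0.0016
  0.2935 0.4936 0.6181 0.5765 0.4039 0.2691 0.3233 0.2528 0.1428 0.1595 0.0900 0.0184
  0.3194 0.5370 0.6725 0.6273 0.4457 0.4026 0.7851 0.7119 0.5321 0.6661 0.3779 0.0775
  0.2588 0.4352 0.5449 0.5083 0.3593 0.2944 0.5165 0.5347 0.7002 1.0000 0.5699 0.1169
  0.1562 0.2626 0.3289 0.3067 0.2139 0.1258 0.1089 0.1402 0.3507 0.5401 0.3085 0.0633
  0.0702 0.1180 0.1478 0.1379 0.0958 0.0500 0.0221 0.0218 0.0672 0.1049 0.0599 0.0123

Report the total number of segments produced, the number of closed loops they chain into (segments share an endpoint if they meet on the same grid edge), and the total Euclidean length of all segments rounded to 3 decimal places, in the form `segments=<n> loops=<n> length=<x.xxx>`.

cell (4,5): code 0100 → (4.939,6.000)–(5.000,5.927)
cell (4,6): code 1000 → (5.000,6.384)–(4.939,6.000)
cell (5,5): code 0010 → (5.000,5.927)–(5.105,6.000)
cell (5,6): code 0001 → (5.105,6.000)–(5.000,6.384)
cell (5,8): code 0100 → (5.272,9.000)–(6.000,8.189)
cell (5,9): code 1000 → (6.000,9.565)–(5.272,9.000)
cell (6,8): code 0010 → (6.000,8.189)–(6.528,9.000)
cell (6,9): code 0001 → (6.528,9.000)–(6.000,9.565)
total: 8 segments, chained into 2 closed loop(s), length Σ = 4.761533

segments=8 loops=2 length=4.762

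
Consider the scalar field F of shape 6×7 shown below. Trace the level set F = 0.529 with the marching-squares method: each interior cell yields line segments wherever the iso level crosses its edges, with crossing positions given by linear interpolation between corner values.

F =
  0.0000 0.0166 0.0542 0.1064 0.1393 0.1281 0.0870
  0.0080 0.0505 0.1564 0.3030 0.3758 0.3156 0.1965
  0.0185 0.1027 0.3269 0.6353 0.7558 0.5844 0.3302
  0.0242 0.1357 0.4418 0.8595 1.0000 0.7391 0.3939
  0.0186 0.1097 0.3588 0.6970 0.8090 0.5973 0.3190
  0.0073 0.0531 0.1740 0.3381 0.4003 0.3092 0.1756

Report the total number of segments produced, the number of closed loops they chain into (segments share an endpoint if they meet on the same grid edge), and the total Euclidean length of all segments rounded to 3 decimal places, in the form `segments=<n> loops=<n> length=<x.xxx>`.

cell (1,2): code 0100 → (1.680,3.000)–(2.000,2.655)
cell (1,3): code 1100 → (1.403,4.000)–(1.680,3.000)
cell (1,4): code 1100 → (1.794,5.000)–(1.403,4.000)
cell (1,5): code 1000 → (2.000,5.218)–(1.794,5.000)
cell (2,2): code 0110 → (2.000,2.655)–(3.000,2.209)
cell (2,5): code 1001 → (3.000,5.609)–(2.000,5.218)
cell (3,2): code 0110 → (3.000,2.209)–(4.000,2.503)
cell (3,5): code 1001 → (4.000,5.245)–(3.000,5.609)
cell (4,2): code 0010 → (4.000,2.503)–(4.468,3.000)
cell (4,3): code 0011 → (4.468,3.000)–(4.685,4.000)
cell (4,4): code 0011 → (4.685,4.000)–(4.237,5.000)
cell (4,5): code 0001 → (4.237,5.000)–(4.000,5.245)
total: 12 segments, chained into 1 closed loop(s), length Σ = 10.299472

segments=12 loops=1 length=10.299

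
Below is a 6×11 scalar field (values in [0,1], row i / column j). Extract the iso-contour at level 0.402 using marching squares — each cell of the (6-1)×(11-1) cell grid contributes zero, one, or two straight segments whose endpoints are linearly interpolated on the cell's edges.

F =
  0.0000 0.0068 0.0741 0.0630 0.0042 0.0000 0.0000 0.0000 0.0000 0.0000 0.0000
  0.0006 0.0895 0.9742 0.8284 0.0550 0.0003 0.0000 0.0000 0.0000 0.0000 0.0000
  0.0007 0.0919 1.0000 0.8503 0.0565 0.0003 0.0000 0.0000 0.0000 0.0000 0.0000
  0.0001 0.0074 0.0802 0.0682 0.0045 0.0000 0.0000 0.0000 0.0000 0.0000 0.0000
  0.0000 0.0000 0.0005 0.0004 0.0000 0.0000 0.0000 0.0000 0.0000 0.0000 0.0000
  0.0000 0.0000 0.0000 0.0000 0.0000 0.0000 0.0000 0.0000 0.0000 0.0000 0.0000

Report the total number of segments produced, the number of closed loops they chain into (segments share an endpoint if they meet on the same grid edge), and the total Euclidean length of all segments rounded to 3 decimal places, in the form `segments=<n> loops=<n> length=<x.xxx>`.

cell (0,1): code 0100 → (0.364,2.000)–(1.000,1.353)
cell (0,2): code 1100 → (0.443,3.000)–(0.364,2.000)
cell (0,3): code 1000 → (1.000,3.551)–(0.443,3.000)
cell (1,1): code 0110 → (1.000,1.353)–(2.000,1.341)
cell (1,3): code 1001 → (2.000,3.565)–(1.000,3.551)
cell (2,1): code 0010 → (2.000,1.341)–(2.650,2.000)
cell (2,2): code 0011 → (2.650,2.000)–(2.573,3.000)
cell (2,3): code 0001 → (2.573,3.000)–(2.000,3.565)
total: 8 segments, chained into 1 closed loop(s), length Σ = 7.426927

segments=8 loops=1 length=7.427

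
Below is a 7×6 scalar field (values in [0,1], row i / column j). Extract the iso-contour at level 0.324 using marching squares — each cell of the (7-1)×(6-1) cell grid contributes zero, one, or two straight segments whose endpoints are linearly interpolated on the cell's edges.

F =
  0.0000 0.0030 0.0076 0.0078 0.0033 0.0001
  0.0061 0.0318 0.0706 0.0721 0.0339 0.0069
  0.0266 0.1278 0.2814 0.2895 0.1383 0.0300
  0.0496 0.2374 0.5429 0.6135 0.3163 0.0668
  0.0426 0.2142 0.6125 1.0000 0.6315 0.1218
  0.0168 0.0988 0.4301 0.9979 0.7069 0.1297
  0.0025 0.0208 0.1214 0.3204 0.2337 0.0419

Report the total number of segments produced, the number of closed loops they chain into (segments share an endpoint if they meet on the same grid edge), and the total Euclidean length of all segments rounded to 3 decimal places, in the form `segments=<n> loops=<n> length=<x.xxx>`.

segments=12 loops=1 length=11.415

cell (2,1): code 0100 → (2.163,2.000)–(3.000,1.283)
cell (2,2): code 1100 → (2.106,3.000)–(2.163,2.000)
cell (2,3): code 1000 → (3.000,3.974)–(2.106,3.000)
cell (3,1): code 0110 → (3.000,1.283)–(4.000,1.276)
cell (3,3): code 1101 → (3.024,4.000)–(3.000,3.974)
cell (3,4): code 1000 → (4.000,4.603)–(3.024,4.000)
cell (4,1): code 0110 → (4.000,1.276)–(5.000,1.680)
cell (4,4): code 1001 → (5.000,4.663)–(4.000,4.603)
cell (5,1): code 0010 → (5.000,1.680)–(5.344,2.000)
cell (5,2): code 0011 → (5.344,2.000)–(5.995,3.000)
cell (5,3): code 0011 → (5.995,3.000)–(5.809,4.000)
cell (5,4): code 0001 → (5.809,4.000)–(5.000,4.663)
total: 12 segments, chained into 1 closed loop(s), length Σ = 11.414741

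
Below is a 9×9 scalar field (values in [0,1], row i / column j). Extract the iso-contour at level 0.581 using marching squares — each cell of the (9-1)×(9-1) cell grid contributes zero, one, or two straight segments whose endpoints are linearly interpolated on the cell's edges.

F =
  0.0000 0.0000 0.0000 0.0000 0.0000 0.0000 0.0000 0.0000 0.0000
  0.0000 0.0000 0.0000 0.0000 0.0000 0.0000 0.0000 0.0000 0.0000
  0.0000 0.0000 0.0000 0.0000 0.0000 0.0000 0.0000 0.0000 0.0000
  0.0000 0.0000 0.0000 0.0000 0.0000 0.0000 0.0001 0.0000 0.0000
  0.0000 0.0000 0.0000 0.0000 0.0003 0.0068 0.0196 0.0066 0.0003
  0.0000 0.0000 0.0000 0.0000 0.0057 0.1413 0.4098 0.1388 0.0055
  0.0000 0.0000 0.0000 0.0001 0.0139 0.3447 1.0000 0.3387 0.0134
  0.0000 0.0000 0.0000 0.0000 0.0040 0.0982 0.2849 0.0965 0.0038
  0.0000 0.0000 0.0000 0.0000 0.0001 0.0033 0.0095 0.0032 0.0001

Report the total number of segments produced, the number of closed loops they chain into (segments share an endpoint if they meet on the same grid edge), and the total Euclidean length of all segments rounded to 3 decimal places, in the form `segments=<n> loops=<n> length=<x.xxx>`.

segments=4 loops=1 length=3.637

cell (5,5): code 0100 → (5.290,6.000)–(6.000,5.361)
cell (5,6): code 1000 → (6.000,6.634)–(5.290,6.000)
cell (6,5): code 0010 → (6.000,5.361)–(6.586,6.000)
cell (6,6): code 0001 → (6.586,6.000)–(6.000,6.634)
total: 4 segments, chained into 1 closed loop(s), length Σ = 3.637238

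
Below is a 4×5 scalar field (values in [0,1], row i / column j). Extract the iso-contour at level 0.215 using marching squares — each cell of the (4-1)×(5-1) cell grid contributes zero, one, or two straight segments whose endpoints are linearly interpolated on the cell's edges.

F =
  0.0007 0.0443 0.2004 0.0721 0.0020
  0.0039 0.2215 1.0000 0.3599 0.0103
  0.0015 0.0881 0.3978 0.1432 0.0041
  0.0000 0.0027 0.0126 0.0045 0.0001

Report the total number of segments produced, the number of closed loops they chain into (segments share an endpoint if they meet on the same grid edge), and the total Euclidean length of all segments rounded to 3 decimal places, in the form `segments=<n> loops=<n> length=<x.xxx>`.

segments=10 loops=1 length=7.117

cell (0,0): code 0100 → (0.963,1.000)–(1.000,0.970)
cell (0,1): code 1100 → (0.018,2.000)–(0.963,1.000)
cell (0,2): code 1100 → (0.497,3.000)–(0.018,2.000)
cell (0,3): code 1000 → (1.000,3.414)–(0.497,3.000)
cell (1,0): code 0010 → (1.000,0.970)–(1.049,1.000)
cell (1,1): code 0111 → (1.049,1.000)–(2.000,1.410)
cell (1,2): code 1011 → (2.000,2.718)–(1.669,3.000)
cell (1,3): code 0001 → (1.669,3.000)–(1.000,3.414)
cell (2,1): code 0010 → (2.000,1.410)–(2.475,2.000)
cell (2,2): code 0001 → (2.475,2.000)–(2.000,2.718)
total: 10 segments, chained into 1 closed loop(s), length Σ = 7.116573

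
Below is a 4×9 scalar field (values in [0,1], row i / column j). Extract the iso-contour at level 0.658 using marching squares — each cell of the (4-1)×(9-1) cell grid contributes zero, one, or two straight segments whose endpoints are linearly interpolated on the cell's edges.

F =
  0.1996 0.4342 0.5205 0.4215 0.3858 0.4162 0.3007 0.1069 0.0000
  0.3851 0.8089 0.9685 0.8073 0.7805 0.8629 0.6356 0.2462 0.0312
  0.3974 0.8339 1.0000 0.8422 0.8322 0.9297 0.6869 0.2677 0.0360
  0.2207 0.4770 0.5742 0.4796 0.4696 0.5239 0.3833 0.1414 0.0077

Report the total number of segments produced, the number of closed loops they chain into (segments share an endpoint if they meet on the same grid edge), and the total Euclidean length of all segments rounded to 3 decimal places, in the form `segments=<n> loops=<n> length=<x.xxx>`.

segments=16 loops=1 length=13.681

cell (0,0): code 0100 → (0.597,1.000)–(1.000,0.644)
cell (0,1): code 1100 → (0.307,2.000)–(0.597,1.000)
cell (0,2): code 1100 → (0.613,3.000)–(0.307,2.000)
cell (0,3): code 1100 → (0.690,4.000)–(0.613,3.000)
cell (0,4): code 1100 → (0.541,5.000)–(0.690,4.000)
cell (0,5): code 1000 → (1.000,5.901)–(0.541,5.000)
cell (1,0): code 0110 → (1.000,0.644)–(2.000,0.597)
cell (1,5): code 1101 → (1.437,6.000)–(1.000,5.901)
cell (1,6): code 1000 → (2.000,6.069)–(1.437,6.000)
cell (2,0): code 0010 → (2.000,0.597)–(2.493,1.000)
cell (2,1): code 0011 → (2.493,1.000)–(2.803,2.000)
cell (2,2): code 0011 → (2.803,2.000)–(2.508,3.000)
cell (2,3): code 0011 → (2.508,3.000)–(2.480,4.000)
cell (2,4): code 0011 → (2.480,4.000)–(2.670,5.000)
cell (2,5): code 0011 → (2.670,5.000)–(2.095,6.000)
cell (2,6): code 0001 → (2.095,6.000)–(2.000,6.069)
total: 16 segments, chained into 1 closed loop(s), length Σ = 13.681440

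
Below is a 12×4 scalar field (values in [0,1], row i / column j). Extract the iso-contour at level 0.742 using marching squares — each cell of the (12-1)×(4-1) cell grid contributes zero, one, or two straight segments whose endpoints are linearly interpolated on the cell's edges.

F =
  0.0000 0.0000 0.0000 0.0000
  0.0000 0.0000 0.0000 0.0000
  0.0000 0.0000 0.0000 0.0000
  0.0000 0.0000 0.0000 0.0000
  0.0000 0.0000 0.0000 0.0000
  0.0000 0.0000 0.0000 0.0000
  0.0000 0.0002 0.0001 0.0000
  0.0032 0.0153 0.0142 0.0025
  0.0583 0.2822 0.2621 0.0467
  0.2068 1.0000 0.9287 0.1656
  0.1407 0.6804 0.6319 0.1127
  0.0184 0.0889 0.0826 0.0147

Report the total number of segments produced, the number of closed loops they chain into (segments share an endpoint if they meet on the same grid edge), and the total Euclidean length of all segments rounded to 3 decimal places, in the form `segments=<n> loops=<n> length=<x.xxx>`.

cell (8,0): code 0100 → (8.641,1.000)–(9.000,0.675)
cell (8,1): code 1100 → (8.720,2.000)–(8.641,1.000)
cell (8,2): code 1000 → (9.000,2.245)–(8.720,2.000)
cell (9,0): code 0010 → (9.000,0.675)–(9.807,1.000)
cell (9,1): code 0011 → (9.807,1.000)–(9.629,2.000)
cell (9,2): code 0001 → (9.629,2.000)–(9.000,2.245)
total: 6 segments, chained into 1 closed loop(s), length Σ = 4.420817

segments=6 loops=1 length=4.421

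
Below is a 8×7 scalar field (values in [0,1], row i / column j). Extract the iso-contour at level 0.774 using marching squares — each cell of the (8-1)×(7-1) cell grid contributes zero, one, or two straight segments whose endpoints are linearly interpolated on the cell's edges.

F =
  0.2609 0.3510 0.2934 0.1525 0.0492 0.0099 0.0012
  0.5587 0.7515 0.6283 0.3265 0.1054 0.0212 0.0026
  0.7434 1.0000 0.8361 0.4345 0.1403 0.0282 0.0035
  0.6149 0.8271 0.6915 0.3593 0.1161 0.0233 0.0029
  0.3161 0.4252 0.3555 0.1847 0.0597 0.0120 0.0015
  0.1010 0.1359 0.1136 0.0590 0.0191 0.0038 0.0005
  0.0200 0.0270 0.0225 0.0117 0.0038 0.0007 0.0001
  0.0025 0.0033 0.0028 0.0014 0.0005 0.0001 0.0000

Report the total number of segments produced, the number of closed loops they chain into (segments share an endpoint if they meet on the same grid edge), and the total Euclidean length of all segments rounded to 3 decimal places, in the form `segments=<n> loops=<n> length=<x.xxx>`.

cell (1,0): code 0100 → (1.091,1.000)–(2.000,0.119)
cell (1,1): code 1100 → (1.701,2.000)–(1.091,1.000)
cell (1,2): code 1000 → (2.000,2.155)–(1.701,2.000)
cell (2,0): code 0110 → (2.000,0.119)–(3.000,0.750)
cell (2,1): code 1011 → (3.000,1.392)–(2.429,2.000)
cell (2,2): code 0001 → (2.429,2.000)–(2.000,2.155)
cell (3,0): code 0010 → (3.000,0.750)–(3.132,1.000)
cell (3,1): code 0001 → (3.132,1.000)–(3.000,1.392)
total: 8 segments, chained into 1 closed loop(s), length Σ = 5.943150

segments=8 loops=1 length=5.943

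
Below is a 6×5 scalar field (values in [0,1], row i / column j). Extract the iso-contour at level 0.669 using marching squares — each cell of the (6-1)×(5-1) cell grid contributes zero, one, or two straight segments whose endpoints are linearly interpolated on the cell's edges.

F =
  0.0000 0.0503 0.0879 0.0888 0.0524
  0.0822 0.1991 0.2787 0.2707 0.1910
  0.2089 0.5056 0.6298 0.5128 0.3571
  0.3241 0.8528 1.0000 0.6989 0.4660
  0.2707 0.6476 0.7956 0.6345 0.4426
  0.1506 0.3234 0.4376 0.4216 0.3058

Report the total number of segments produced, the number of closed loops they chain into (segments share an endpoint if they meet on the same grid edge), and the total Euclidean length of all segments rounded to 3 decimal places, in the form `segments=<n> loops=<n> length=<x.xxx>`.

cell (2,0): code 0100 → (2.471,1.000)–(3.000,0.652)
cell (2,1): code 1100 → (2.106,2.000)–(2.471,1.000)
cell (2,2): code 1100 → (2.839,3.000)–(2.106,2.000)
cell (2,3): code 1000 → (3.000,3.128)–(2.839,3.000)
cell (3,0): code 0010 → (3.000,0.652)–(3.896,1.000)
cell (3,1): code 0111 → (3.896,1.000)–(4.000,1.145)
cell (3,2): code 1011 → (4.000,2.786)–(3.464,3.000)
cell (3,3): code 0001 → (3.464,3.000)–(3.000,3.128)
cell (4,1): code 0010 → (4.000,1.145)–(4.354,2.000)
cell (4,2): code 0001 → (4.354,2.000)–(4.000,2.786)
total: 10 segments, chained into 1 closed loop(s), length Σ = 7.128659

segments=10 loops=1 length=7.129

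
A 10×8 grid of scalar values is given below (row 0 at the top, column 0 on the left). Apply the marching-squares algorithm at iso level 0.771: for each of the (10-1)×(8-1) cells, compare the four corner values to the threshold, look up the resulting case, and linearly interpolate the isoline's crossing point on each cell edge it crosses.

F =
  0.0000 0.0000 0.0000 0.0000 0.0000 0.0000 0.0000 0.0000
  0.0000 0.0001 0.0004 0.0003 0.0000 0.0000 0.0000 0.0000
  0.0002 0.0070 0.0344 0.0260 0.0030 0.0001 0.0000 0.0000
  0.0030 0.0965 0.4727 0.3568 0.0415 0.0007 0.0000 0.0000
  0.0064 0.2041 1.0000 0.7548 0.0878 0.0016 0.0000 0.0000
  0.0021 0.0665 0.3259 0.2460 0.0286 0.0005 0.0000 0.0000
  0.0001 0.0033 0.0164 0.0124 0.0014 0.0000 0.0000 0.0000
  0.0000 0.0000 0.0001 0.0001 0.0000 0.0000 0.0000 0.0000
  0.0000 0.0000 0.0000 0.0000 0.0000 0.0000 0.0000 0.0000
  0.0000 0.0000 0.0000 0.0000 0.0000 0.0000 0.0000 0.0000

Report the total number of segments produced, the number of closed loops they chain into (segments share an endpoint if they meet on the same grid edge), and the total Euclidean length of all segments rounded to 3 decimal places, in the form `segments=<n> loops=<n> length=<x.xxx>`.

cell (3,1): code 0100 → (3.566,2.000)–(4.000,1.712)
cell (3,2): code 1000 → (4.000,2.934)–(3.566,2.000)
cell (4,1): code 0010 → (4.000,1.712)–(4.340,2.000)
cell (4,2): code 0001 → (4.340,2.000)–(4.000,2.934)
total: 4 segments, chained into 1 closed loop(s), length Σ = 2.989902

segments=4 loops=1 length=2.990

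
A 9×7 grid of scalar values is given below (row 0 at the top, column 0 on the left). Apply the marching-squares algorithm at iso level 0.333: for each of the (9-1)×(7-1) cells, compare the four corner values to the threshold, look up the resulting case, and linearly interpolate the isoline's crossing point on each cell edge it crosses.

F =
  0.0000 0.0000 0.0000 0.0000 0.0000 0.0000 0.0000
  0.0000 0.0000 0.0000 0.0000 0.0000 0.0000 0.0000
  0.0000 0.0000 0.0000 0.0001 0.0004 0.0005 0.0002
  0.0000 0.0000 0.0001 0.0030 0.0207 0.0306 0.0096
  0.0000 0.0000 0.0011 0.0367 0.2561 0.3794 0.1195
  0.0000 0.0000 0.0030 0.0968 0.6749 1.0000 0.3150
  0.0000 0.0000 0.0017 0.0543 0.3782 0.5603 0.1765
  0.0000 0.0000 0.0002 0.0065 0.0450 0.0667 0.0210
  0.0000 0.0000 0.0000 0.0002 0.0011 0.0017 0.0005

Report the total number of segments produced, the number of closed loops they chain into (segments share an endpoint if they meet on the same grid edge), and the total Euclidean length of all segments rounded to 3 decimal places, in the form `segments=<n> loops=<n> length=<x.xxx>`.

cell (3,4): code 0100 → (3.867,5.000)–(4.000,4.624)
cell (3,5): code 1000 → (4.000,5.179)–(3.867,5.000)
cell (4,3): code 0100 → (4.184,4.000)–(5.000,3.409)
cell (4,4): code 1110 → (4.000,4.624)–(4.184,4.000)
cell (4,5): code 1001 → (5.000,5.974)–(4.000,5.179)
cell (5,3): code 0110 → (5.000,3.409)–(6.000,3.860)
cell (5,5): code 1001 → (6.000,5.592)–(5.000,5.974)
cell (6,3): code 0010 → (6.000,3.860)–(6.136,4.000)
cell (6,4): code 0011 → (6.136,4.000)–(6.460,5.000)
cell (6,5): code 0001 → (6.460,5.000)–(6.000,5.592)
total: 10 segments, chained into 1 closed loop(s), length Σ = 7.721556

segments=10 loops=1 length=7.722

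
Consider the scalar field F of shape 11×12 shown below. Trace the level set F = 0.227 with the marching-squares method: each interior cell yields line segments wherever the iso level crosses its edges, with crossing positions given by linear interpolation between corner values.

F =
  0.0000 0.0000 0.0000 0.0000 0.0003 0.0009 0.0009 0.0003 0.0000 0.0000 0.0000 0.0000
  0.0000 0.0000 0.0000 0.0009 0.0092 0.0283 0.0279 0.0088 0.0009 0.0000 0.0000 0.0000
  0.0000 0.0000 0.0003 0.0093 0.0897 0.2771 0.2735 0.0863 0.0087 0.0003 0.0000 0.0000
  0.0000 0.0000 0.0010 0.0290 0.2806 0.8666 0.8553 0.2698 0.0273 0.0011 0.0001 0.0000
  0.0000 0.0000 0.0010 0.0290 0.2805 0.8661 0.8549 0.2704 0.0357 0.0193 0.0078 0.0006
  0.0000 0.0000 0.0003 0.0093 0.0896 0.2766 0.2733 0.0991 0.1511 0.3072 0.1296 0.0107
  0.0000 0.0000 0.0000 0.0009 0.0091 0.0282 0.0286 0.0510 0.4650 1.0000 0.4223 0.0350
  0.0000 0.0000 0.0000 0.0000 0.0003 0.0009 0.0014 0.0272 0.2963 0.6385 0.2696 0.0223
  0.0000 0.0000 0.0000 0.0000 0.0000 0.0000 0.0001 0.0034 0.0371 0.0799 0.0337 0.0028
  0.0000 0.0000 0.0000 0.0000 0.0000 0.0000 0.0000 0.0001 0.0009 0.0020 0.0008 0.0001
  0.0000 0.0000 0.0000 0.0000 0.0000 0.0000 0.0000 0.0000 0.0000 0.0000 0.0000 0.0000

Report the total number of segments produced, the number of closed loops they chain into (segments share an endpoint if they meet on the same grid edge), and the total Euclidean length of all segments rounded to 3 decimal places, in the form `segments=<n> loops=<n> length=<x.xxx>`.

segments=28 loops=2 length=19.852

cell (1,4): code 0100 → (1.799,5.000)–(2.000,4.733)
cell (1,5): code 1100 → (1.811,6.000)–(1.799,5.000)
cell (1,6): code 1000 → (2.000,6.248)–(1.811,6.000)
cell (2,3): code 0100 → (2.719,4.000)–(3.000,3.787)
cell (2,4): code 1110 → (2.000,4.733)–(2.719,4.000)
cell (2,6): code 1101 → (2.767,7.000)–(2.000,6.248)
cell (2,7): code 1000 → (3.000,7.176)–(2.767,7.000)
cell (3,3): code 0110 → (3.000,3.787)–(4.000,3.787)
cell (3,7): code 1001 → (4.000,7.185)–(3.000,7.176)
cell (4,3): code 0010 → (4.000,3.787)–(4.280,4.000)
cell (4,4): code 0111 → (4.280,4.000)–(5.000,4.735)
cell (4,6): code 1011 → (5.000,6.266)–(4.253,7.000)
cell (4,7): code 0001 → (4.253,7.000)–(4.000,7.185)
cell (4,8): code 0100 → (4.721,9.000)–(5.000,8.486)
cell (4,9): code 1000 → (5.000,9.452)–(4.721,9.000)
cell (5,4): code 0010 → (5.000,4.735)–(5.200,5.000)
cell (5,5): code 0011 → (5.200,5.000)–(5.189,6.000)
cell (5,6): code 0001 → (5.189,6.000)–(5.000,6.266)
cell (5,7): code 0100 → (5.242,8.000)–(6.000,7.425)
cell (5,8): code 1110 → (5.000,8.486)–(5.242,8.000)
cell (5,9): code 1101 → (5.333,10.000)–(5.000,9.452)
cell (5,10): code 1000 → (6.000,10.504)–(5.333,10.000)
cell (6,7): code 0110 → (6.000,7.425)–(7.000,7.742)
cell (6,10): code 1001 → (7.000,10.172)–(6.000,10.504)
cell (7,7): code 0010 → (7.000,7.742)–(7.267,8.000)
cell (7,8): code 0011 → (7.267,8.000)–(7.737,9.000)
cell (7,9): code 0011 → (7.737,9.000)–(7.181,10.000)
cell (7,10): code 0001 → (7.181,10.000)–(7.000,10.172)
total: 28 segments, chained into 2 closed loop(s), length Σ = 19.851821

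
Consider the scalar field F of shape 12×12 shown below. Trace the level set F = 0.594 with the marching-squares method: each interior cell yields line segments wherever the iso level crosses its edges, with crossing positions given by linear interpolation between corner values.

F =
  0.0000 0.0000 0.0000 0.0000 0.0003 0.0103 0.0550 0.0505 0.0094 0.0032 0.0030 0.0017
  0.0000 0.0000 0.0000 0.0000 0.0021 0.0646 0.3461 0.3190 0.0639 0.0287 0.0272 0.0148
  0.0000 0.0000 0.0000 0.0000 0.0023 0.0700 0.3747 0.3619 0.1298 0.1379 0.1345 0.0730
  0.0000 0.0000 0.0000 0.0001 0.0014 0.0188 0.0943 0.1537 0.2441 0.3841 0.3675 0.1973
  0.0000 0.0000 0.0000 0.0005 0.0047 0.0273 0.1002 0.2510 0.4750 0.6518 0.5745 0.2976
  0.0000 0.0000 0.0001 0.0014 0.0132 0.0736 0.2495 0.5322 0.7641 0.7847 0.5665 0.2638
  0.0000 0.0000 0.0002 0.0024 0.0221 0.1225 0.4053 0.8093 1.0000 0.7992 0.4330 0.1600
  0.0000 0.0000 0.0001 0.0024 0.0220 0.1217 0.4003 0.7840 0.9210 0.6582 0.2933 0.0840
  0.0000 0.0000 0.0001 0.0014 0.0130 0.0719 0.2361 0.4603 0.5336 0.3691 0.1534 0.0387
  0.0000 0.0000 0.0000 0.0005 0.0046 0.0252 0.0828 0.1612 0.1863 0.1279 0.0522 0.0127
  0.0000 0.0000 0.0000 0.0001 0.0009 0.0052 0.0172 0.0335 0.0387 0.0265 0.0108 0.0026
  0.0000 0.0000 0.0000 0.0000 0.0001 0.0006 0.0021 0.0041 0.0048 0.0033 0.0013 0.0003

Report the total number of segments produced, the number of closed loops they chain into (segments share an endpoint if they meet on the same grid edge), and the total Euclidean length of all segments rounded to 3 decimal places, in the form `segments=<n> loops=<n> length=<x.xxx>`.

cell (3,8): code 0100 → (3.784,9.000)–(4.000,8.673)
cell (3,9): code 1000 → (4.000,9.748)–(3.784,9.000)
cell (4,7): code 0100 → (4.412,8.000)–(5.000,7.266)
cell (4,8): code 1110 → (4.000,8.673)–(4.412,8.000)
cell (4,9): code 1001 → (5.000,9.874)–(4.000,9.748)
cell (5,6): code 0100 → (5.223,7.000)–(6.000,6.467)
cell (5,7): code 1110 → (5.000,7.266)–(5.223,7.000)
cell (5,9): code 1001 → (6.000,9.560)–(5.000,9.874)
cell (6,6): code 0110 → (6.000,6.467)–(7.000,6.505)
cell (6,9): code 1001 → (7.000,9.176)–(6.000,9.560)
cell (7,6): code 0010 → (7.000,6.505)–(7.587,7.000)
cell (7,7): code 0011 → (7.587,7.000)–(7.844,8.000)
cell (7,8): code 0011 → (7.844,8.000)–(7.222,9.000)
cell (7,9): code 0001 → (7.222,9.000)–(7.000,9.176)
total: 14 segments, chained into 1 closed loop(s), length Σ = 11.578514

segments=14 loops=1 length=11.579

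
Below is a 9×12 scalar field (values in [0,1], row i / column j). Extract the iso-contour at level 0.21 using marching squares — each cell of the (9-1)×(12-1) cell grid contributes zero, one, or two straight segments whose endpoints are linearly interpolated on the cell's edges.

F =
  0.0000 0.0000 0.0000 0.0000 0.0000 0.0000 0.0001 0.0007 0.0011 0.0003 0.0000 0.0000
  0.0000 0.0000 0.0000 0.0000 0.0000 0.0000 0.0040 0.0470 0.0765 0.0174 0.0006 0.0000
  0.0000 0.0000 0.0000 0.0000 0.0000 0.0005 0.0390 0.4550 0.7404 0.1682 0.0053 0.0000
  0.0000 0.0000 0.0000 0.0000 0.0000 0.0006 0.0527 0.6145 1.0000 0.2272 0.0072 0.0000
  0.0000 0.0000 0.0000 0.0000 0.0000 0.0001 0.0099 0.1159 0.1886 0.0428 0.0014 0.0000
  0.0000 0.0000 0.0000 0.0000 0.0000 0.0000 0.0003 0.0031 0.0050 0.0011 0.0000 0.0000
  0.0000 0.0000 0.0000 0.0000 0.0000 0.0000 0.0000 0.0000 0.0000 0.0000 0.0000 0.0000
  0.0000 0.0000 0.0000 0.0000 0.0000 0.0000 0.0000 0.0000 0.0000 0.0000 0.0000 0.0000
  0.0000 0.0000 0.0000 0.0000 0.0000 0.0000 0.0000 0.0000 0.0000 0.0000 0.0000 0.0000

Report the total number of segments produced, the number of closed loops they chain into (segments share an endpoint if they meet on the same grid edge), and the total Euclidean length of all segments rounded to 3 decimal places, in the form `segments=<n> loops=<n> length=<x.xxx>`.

cell (1,6): code 0100 → (1.400,7.000)–(2.000,6.411)
cell (1,7): code 1100 → (1.201,8.000)–(1.400,7.000)
cell (1,8): code 1000 → (2.000,8.927)–(1.201,8.000)
cell (2,6): code 0110 → (2.000,6.411)–(3.000,6.280)
cell (2,8): code 1101 → (2.708,9.000)–(2.000,8.927)
cell (2,9): code 1000 → (3.000,9.078)–(2.708,9.000)
cell (3,6): code 0010 → (3.000,6.280)–(3.811,7.000)
cell (3,7): code 0011 → (3.811,7.000)–(3.974,8.000)
cell (3,8): code 0011 → (3.974,8.000)–(3.093,9.000)
cell (3,9): code 0001 → (3.093,9.000)–(3.000,9.078)
total: 10 segments, chained into 1 closed loop(s), length Σ = 8.658723

segments=10 loops=1 length=8.659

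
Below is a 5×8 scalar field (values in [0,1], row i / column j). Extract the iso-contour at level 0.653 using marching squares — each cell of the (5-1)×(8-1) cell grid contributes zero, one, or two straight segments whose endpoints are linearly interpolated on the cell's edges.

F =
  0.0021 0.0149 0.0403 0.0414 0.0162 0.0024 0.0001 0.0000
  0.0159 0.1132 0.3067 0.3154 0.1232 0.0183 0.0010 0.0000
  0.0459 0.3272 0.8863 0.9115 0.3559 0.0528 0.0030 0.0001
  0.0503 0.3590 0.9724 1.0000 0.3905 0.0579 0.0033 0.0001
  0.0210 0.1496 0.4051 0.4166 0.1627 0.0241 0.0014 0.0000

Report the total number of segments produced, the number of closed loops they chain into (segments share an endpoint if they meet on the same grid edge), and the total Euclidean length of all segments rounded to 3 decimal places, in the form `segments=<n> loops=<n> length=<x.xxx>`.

cell (1,1): code 0100 → (1.597,2.000)–(2.000,1.583)
cell (1,2): code 1100 → (1.566,3.000)–(1.597,2.000)
cell (1,3): code 1000 → (2.000,3.465)–(1.566,3.000)
cell (2,1): code 0110 → (2.000,1.583)–(3.000,1.479)
cell (2,3): code 1001 → (3.000,3.569)–(2.000,3.465)
cell (3,1): code 0010 → (3.000,1.479)–(3.563,2.000)
cell (3,2): code 0011 → (3.563,2.000)–(3.595,3.000)
cell (3,3): code 0001 → (3.595,3.000)–(3.000,3.569)
total: 8 segments, chained into 1 closed loop(s), length Σ = 6.817759

segments=8 loops=1 length=6.818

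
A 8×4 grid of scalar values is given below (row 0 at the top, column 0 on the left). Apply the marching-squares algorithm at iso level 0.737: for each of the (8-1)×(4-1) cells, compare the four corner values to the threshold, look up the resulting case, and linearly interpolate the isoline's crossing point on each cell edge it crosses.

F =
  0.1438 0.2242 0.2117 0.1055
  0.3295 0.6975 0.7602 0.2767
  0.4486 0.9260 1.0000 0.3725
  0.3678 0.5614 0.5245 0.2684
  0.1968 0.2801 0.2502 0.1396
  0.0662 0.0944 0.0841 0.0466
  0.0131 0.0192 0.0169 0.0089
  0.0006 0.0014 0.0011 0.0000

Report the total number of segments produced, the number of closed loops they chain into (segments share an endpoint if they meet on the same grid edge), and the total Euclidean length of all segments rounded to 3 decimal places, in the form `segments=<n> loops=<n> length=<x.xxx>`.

cell (0,1): code 0100 → (0.958,2.000)–(1.000,1.630)
cell (0,2): code 1000 → (1.000,2.048)–(0.958,2.000)
cell (1,0): code 0100 → (1.173,1.000)–(2.000,0.604)
cell (1,1): code 1110 → (1.000,1.630)–(1.173,1.000)
cell (1,2): code 1001 → (2.000,2.419)–(1.000,2.048)
cell (2,0): code 0010 → (2.000,0.604)–(2.518,1.000)
cell (2,1): code 0011 → (2.518,1.000)–(2.553,2.000)
cell (2,2): code 0001 → (2.553,2.000)–(2.000,2.419)
total: 8 segments, chained into 1 closed loop(s), length Σ = 5.420138

segments=8 loops=1 length=5.420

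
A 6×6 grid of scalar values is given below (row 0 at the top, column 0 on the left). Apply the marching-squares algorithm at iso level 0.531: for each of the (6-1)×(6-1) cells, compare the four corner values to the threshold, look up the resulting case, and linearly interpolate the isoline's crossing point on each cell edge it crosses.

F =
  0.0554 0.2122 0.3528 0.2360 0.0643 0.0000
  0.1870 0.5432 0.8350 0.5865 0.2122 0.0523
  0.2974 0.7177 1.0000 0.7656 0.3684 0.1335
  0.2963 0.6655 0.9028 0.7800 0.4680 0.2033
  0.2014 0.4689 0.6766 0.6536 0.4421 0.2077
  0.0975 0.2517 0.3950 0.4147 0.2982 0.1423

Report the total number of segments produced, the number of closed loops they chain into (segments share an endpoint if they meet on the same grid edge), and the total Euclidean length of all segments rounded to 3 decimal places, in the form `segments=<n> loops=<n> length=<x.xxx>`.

cell (0,0): code 0100 → (0.963,1.000)–(1.000,0.966)
cell (0,1): code 1100 → (0.370,2.000)–(0.963,1.000)
cell (0,2): code 1100 → (0.842,3.000)–(0.370,2.000)
cell (0,3): code 1000 → (1.000,3.148)–(0.842,3.000)
cell (1,0): code 0110 → (1.000,0.966)–(2.000,0.556)
cell (1,3): code 1001 → (2.000,3.591)–(1.000,3.148)
cell (2,0): code 0110 → (2.000,0.556)–(3.000,0.636)
cell (2,3): code 1001 → (3.000,3.798)–(2.000,3.591)
cell (3,0): code 0010 → (3.000,0.636)–(3.684,1.000)
cell (3,1): code 0111 → (3.684,1.000)–(4.000,1.299)
cell (3,3): code 1001 → (4.000,3.580)–(3.000,3.798)
cell (4,1): code 0010 → (4.000,1.299)–(4.517,2.000)
cell (4,2): code 0011 → (4.517,2.000)–(4.513,3.000)
cell (4,3): code 0001 → (4.513,3.000)–(4.000,3.580)
total: 14 segments, chained into 1 closed loop(s), length Σ = 11.613559

segments=14 loops=1 length=11.614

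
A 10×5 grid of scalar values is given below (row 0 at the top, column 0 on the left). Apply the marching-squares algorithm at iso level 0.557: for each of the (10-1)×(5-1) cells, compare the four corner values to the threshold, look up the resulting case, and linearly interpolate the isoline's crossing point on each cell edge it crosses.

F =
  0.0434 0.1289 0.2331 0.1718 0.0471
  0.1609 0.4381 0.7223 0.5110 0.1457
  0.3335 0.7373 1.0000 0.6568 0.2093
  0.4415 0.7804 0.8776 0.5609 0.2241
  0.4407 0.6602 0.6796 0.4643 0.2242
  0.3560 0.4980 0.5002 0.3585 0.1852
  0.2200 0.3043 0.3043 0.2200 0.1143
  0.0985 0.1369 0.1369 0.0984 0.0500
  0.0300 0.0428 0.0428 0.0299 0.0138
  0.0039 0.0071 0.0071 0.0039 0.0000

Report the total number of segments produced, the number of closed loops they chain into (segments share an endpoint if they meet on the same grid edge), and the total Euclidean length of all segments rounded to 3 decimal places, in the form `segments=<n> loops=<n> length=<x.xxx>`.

cell (0,1): code 0100 → (0.662,2.000)–(1.000,1.418)
cell (0,2): code 1000 → (1.000,2.782)–(0.662,2.000)
cell (1,0): code 0100 → (1.397,1.000)–(2.000,0.553)
cell (1,1): code 1110 → (1.000,1.418)–(1.397,1.000)
cell (1,2): code 1101 → (1.316,3.000)–(1.000,2.782)
cell (1,3): code 1000 → (2.000,3.223)–(1.316,3.000)
cell (2,0): code 0110 → (2.000,0.553)–(3.000,0.341)
cell (2,3): code 1001 → (3.000,3.012)–(2.000,3.223)
cell (3,0): code 0110 → (3.000,0.341)–(4.000,0.530)
cell (3,2): code 1011 → (4.000,2.569)–(3.040,3.000)
cell (3,3): code 0001 → (3.040,3.000)–(3.000,3.012)
cell (4,0): code 0010 → (4.000,0.530)–(4.636,1.000)
cell (4,1): code 0011 → (4.636,1.000)–(4.683,2.000)
cell (4,2): code 0001 → (4.683,2.000)–(4.000,2.569)
total: 14 segments, chained into 1 closed loop(s), length Σ = 10.792818

segments=14 loops=1 length=10.793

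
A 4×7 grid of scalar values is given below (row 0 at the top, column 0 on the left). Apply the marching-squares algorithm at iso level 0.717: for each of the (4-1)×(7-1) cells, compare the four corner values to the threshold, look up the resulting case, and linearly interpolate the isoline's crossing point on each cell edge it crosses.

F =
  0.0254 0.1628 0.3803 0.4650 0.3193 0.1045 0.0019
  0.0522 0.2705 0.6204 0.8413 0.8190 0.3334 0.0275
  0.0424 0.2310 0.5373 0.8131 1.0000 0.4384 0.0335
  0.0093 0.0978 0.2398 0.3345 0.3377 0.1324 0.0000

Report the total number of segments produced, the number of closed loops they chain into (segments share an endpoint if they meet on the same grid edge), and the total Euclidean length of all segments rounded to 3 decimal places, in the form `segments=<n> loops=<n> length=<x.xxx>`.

segments=8 loops=1 length=6.106

cell (0,2): code 0100 → (0.670,3.000)–(1.000,2.437)
cell (0,3): code 1100 → (0.796,4.000)–(0.670,3.000)
cell (0,4): code 1000 → (1.000,4.210)–(0.796,4.000)
cell (1,2): code 0110 → (1.000,2.437)–(2.000,2.652)
cell (1,4): code 1001 → (2.000,4.504)–(1.000,4.210)
cell (2,2): code 0010 → (2.000,2.652)–(2.201,3.000)
cell (2,3): code 0011 → (2.201,3.000)–(2.427,4.000)
cell (2,4): code 0001 → (2.427,4.000)–(2.000,4.504)
total: 8 segments, chained into 1 closed loop(s), length Σ = 6.106476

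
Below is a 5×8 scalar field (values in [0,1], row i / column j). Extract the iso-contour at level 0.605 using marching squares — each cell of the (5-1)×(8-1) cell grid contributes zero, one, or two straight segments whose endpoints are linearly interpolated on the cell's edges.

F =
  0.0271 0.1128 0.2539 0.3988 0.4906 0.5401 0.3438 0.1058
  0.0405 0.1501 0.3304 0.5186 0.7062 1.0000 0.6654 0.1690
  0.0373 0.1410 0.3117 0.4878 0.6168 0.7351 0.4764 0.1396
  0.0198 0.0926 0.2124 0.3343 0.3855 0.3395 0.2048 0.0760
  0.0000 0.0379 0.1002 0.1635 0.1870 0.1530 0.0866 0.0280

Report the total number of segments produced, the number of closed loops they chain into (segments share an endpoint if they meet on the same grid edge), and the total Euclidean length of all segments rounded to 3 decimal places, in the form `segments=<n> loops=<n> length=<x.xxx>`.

cell (0,3): code 0100 → (0.531,4.000)–(1.000,3.461)
cell (0,4): code 1100 → (0.141,5.000)–(0.531,4.000)
cell (0,5): code 1100 → (0.812,6.000)–(0.141,5.000)
cell (0,6): code 1000 → (1.000,6.122)–(0.812,6.000)
cell (1,3): code 0110 → (1.000,3.461)–(2.000,3.909)
cell (1,5): code 1011 → (2.000,5.503)–(1.320,6.000)
cell (1,6): code 0001 → (1.320,6.000)–(1.000,6.122)
cell (2,3): code 0010 → (2.000,3.909)–(2.051,4.000)
cell (2,4): code 0011 → (2.051,4.000)–(2.329,5.000)
cell (2,5): code 0001 → (2.329,5.000)–(2.000,5.503)
total: 10 segments, chained into 1 closed loop(s), length Σ = 7.240209

segments=10 loops=1 length=7.240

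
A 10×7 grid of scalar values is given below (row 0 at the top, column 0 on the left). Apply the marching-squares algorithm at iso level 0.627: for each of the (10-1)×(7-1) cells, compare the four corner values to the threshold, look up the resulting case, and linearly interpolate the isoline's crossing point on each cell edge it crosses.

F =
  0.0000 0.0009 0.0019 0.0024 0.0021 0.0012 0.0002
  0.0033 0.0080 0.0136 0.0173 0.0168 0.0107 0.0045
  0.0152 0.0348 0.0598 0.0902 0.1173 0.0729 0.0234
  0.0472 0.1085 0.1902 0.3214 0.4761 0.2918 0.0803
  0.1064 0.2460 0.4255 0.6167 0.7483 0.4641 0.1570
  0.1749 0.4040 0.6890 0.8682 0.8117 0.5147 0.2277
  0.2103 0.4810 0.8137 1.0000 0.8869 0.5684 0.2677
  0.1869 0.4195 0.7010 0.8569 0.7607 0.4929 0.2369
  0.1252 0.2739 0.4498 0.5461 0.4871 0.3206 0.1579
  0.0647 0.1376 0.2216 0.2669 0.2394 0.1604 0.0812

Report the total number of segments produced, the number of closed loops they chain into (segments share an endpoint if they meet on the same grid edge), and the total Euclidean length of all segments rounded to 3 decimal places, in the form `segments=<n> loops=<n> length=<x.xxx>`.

segments=14 loops=1 length=11.691

cell (3,3): code 0100 → (3.554,4.000)–(4.000,3.078)
cell (3,4): code 1000 → (4.000,4.427)–(3.554,4.000)
cell (4,1): code 0100 → (4.765,2.000)–(5.000,1.782)
cell (4,2): code 1100 → (4.041,3.000)–(4.765,2.000)
cell (4,3): code 1110 → (4.000,3.078)–(4.041,3.000)
cell (4,4): code 1001 → (5.000,4.622)–(4.000,4.427)
cell (5,1): code 0110 → (5.000,1.782)–(6.000,1.439)
cell (5,4): code 1001 → (6.000,4.816)–(5.000,4.622)
cell (6,1): code 0110 → (6.000,1.439)–(7.000,1.737)
cell (6,4): code 1001 → (7.000,4.499)–(6.000,4.816)
cell (7,1): code 0010 → (7.000,1.737)–(7.295,2.000)
cell (7,2): code 0011 → (7.295,2.000)–(7.740,3.000)
cell (7,3): code 0011 → (7.740,3.000)–(7.489,4.000)
cell (7,4): code 0001 → (7.489,4.000)–(7.000,4.499)
total: 14 segments, chained into 1 closed loop(s), length Σ = 11.690539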